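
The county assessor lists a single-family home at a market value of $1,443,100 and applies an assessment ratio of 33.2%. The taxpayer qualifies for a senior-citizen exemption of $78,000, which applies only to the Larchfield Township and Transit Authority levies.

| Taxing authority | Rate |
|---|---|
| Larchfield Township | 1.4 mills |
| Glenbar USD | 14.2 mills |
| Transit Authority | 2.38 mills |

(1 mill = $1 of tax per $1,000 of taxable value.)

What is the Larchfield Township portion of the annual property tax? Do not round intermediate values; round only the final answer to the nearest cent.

$561.55

Assessed value = $1,443,100 × 0.332 = $479,109.2
Larchfield Township taxable value = $479,109.2 − $78,000 = $401,109.2
Larchfield Township levy = $401,109.2 × 0.0014 = $561.55288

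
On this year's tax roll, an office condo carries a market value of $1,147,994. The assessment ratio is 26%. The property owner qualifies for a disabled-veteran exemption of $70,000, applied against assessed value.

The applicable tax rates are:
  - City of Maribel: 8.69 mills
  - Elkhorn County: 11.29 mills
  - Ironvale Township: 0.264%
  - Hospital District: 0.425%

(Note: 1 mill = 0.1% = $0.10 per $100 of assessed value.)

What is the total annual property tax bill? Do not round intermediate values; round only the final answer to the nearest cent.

Assessed value = $1,147,994 × 0.26 = $298,478.44
Taxable value = $298,478.44 − $70,000 = $228,478.44
City of Maribel: $228,478.44 × 0.00869 = $1,985.4776436
Elkhorn County: $228,478.44 × 0.01129 = $2,579.5215876
Ironvale Township: $228,478.44 × 0.00264 = $603.1830816
Hospital District: $228,478.44 × 0.00425 = $971.03337
Total = $6,139.2156828

$6,139.22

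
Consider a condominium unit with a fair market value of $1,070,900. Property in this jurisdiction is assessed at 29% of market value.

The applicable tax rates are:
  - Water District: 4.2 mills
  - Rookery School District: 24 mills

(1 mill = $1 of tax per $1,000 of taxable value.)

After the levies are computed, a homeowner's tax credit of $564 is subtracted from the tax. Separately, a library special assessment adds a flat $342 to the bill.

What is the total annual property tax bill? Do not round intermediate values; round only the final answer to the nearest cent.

$8,535.82

Assessed value = $1,070,900 × 0.29 = $310,561
Water District: $310,561 × 0.0042 = $1,304.3562
Rookery School District: $310,561 × 0.024 = $7,453.464
Levies subtotal = $8,757.8202
After credit = $8,757.8202 − $564 = $8,193.8202
Total = $8,193.8202 + $342 = $8,535.8202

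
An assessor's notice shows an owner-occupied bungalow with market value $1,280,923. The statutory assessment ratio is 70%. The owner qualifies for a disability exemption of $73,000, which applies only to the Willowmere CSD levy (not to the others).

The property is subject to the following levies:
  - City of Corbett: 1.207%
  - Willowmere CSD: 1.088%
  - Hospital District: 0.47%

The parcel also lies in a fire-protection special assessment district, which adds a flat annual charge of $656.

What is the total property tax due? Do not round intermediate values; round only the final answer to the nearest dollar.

Assessed value = $1,280,923 × 0.7 = $896,646.1
City of Corbett: $896,646.1 × 0.01207 = $10,822.518427
Willowmere CSD: ($896,646.1 − $73,000) × 0.01088 = $823,646.1 × 0.01088 = $8,961.269568
Hospital District: $896,646.1 × 0.0047 = $4,214.23667
Levies subtotal = $23,998.024665
Total = $23,998.024665 + $656 = $24,654.024665

$24,654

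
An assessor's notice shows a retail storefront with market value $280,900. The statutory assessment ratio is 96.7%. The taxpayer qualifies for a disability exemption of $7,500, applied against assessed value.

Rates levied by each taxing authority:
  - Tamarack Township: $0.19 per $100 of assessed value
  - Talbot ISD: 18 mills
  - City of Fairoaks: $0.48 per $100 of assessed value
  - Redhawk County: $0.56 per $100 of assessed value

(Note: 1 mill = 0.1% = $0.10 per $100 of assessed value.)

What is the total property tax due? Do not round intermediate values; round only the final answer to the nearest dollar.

$8,003

Assessed value = $280,900 × 0.967 = $271,630.3
Taxable value = $271,630.3 − $7,500 = $264,130.3
Tamarack Township: $264,130.3 × 0.0019 = $501.84757
Talbot ISD: $264,130.3 × 0.018 = $4,754.3454
City of Fairoaks: $264,130.3 × 0.0048 = $1,267.82544
Redhawk County: $264,130.3 × 0.0056 = $1,479.12968
Total = $8,003.14809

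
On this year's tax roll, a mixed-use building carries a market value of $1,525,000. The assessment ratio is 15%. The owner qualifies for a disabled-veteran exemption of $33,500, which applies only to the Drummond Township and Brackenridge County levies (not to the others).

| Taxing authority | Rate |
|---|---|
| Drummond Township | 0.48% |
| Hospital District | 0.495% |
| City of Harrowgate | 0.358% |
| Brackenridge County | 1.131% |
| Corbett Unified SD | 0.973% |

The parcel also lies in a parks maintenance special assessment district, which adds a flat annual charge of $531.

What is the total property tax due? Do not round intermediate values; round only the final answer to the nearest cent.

Assessed value = $1,525,000 × 0.15 = $228,750
Drummond Township: ($228,750 − $33,500) × 0.0048 = $195,250 × 0.0048 = $937.2
Hospital District: $228,750 × 0.00495 = $1,132.3125
City of Harrowgate: $228,750 × 0.00358 = $818.925
Brackenridge County: ($228,750 − $33,500) × 0.01131 = $195,250 × 0.01131 = $2,208.2775
Corbett Unified SD: $228,750 × 0.00973 = $2,225.7375
Levies subtotal = $7,322.4525
Total = $7,322.4525 + $531 = $7,853.4525

$7,853.45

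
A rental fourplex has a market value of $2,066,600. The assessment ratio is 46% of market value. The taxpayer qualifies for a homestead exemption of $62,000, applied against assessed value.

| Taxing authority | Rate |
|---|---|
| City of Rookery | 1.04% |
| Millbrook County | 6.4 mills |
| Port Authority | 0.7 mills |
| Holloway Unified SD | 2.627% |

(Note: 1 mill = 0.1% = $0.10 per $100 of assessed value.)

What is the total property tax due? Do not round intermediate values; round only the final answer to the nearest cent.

Assessed value = $2,066,600 × 0.46 = $950,636
Taxable value = $950,636 − $62,000 = $888,636
City of Rookery: $888,636 × 0.0104 = $9,241.8144
Millbrook County: $888,636 × 0.0064 = $5,687.2704
Port Authority: $888,636 × 0.0007 = $622.0452
Holloway Unified SD: $888,636 × 0.02627 = $23,344.46772
Total = $38,895.59772

$38,895.60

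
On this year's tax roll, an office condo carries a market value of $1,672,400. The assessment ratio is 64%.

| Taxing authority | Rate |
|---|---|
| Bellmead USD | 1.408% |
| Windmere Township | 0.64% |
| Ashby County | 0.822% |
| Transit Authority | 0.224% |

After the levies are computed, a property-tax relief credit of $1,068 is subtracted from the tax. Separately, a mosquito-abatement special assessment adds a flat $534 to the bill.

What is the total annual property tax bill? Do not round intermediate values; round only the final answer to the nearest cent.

$32,582.20

Assessed value = $1,672,400 × 0.64 = $1,070,336
Bellmead USD: $1,070,336 × 0.01408 = $15,070.33088
Windmere Township: $1,070,336 × 0.0064 = $6,850.1504
Ashby County: $1,070,336 × 0.00822 = $8,798.16192
Transit Authority: $1,070,336 × 0.00224 = $2,397.55264
Levies subtotal = $33,116.19584
After credit = $33,116.19584 − $1,068 = $32,048.19584
Total = $32,048.19584 + $534 = $32,582.19584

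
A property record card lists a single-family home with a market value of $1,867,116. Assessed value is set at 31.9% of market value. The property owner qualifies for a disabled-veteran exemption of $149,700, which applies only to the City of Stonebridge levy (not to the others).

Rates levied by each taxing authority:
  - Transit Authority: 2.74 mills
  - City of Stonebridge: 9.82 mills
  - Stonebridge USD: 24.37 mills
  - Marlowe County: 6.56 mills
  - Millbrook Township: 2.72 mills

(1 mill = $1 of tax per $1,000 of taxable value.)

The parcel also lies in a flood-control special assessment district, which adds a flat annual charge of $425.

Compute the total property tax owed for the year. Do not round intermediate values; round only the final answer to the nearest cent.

Assessed value = $1,867,116 × 0.319 = $595,610.004
Transit Authority: $595,610.004 × 0.00274 = $1,631.97141096
City of Stonebridge: ($595,610.004 − $149,700) × 0.00982 = $445,910.004 × 0.00982 = $4,378.83623928
Stonebridge USD: $595,610.004 × 0.02437 = $14,515.01579748
Marlowe County: $595,610.004 × 0.00656 = $3,907.20162624
Millbrook Township: $595,610.004 × 0.00272 = $1,620.05921088
Levies subtotal = $26,053.08428484
Total = $26,053.08428484 + $425 = $26,478.08428484

$26,478.08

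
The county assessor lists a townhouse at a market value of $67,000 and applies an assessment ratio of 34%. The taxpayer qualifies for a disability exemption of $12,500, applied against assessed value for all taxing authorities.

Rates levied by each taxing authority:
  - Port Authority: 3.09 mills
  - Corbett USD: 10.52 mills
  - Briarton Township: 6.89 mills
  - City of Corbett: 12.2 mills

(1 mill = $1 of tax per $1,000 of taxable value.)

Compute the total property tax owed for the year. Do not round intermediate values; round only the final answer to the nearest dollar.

Assessed value = $67,000 × 0.34 = $22,780
Taxable value = $22,780 − $12,500 = $10,280
Port Authority: $10,280 × 0.00309 = $31.7652
Corbett USD: $10,280 × 0.01052 = $108.1456
Briarton Township: $10,280 × 0.00689 = $70.8292
City of Corbett: $10,280 × 0.0122 = $125.416
Total = $31.7652 + $108.1456 + $70.8292 + $125.416 = $336.156

$336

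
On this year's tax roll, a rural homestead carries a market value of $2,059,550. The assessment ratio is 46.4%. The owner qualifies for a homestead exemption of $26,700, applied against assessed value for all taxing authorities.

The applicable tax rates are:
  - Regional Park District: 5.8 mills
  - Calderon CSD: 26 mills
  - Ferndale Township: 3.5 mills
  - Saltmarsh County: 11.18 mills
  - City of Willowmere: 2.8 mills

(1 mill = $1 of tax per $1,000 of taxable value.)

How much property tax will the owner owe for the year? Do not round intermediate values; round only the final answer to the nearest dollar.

Assessed value = $2,059,550 × 0.464 = $955,631.2
Taxable value = $955,631.2 − $26,700 = $928,931.2
Regional Park District: $928,931.2 × 0.0058 = $5,387.80096
Calderon CSD: $928,931.2 × 0.026 = $24,152.2112
Ferndale Township: $928,931.2 × 0.0035 = $3,251.2592
Saltmarsh County: $928,931.2 × 0.01118 = $10,385.450816
City of Willowmere: $928,931.2 × 0.0028 = $2,601.00736
Total = $5,387.80096 + $24,152.2112 + $3,251.2592 + $10,385.450816 + $2,601.00736 = $45,777.729536

$45,778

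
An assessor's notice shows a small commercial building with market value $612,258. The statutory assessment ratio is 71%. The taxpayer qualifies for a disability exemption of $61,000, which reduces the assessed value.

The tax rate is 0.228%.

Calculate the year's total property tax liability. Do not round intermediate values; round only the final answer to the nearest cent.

Assessed value = $612,258 × 0.71 = $434,703.18
Taxable value = $434,703.18 − $61,000 = $373,703.18
Tax = $373,703.18 × 0.00228 = $852.0432504

$852.04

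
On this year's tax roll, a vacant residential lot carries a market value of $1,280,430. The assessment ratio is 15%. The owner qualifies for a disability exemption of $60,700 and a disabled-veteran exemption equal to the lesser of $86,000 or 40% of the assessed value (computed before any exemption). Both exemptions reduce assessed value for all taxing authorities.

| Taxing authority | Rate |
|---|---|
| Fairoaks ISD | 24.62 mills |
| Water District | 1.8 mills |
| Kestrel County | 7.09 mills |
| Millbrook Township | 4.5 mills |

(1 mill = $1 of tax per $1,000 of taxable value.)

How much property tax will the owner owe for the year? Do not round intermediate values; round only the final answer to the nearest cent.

$2,073.02

Assessed value = $1,280,430 × 0.15 = $192,064.5
Disabled-veteran exemption = min($86,000, 40% × $192,064.5) = min($86,000, $76,825.8) = $76,825.8 (percentage binds)
Taxable value = $192,064.5 − $60,700 − $76,825.8 = $54,538.7
Fairoaks ISD: $54,538.7 × 0.02462 = $1,342.742794
Water District: $54,538.7 × 0.0018 = $98.16966
Kestrel County: $54,538.7 × 0.00709 = $386.679383
Millbrook Township: $54,538.7 × 0.0045 = $245.42415
Total = $2,073.015987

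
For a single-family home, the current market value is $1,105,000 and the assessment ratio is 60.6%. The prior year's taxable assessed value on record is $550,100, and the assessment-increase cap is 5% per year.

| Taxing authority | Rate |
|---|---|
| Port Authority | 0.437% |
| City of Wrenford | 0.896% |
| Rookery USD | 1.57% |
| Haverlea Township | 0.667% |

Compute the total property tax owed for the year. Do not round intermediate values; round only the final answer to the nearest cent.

Uncapped assessed value = $1,105,000 × 0.606 = $669,630
Cap limit = $550,100 × 1.05 = $577,605
Taxable assessed value = min($669,630, $577,605) = $577,605 (cap binds)
Port Authority: $577,605 × 0.00437 = $2,524.13385
City of Wrenford: $577,605 × 0.00896 = $5,175.3408
Rookery USD: $577,605 × 0.0157 = $9,068.3985
Haverlea Township: $577,605 × 0.00667 = $3,852.62535
Total = $20,620.4985

$20,620.50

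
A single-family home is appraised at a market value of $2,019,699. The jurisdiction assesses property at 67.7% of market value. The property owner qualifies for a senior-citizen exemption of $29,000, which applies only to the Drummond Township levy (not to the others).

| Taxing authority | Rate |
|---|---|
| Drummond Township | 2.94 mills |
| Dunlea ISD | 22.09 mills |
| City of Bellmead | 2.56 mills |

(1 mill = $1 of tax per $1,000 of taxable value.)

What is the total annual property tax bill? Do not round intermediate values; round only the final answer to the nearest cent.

Assessed value = $2,019,699 × 0.677 = $1,367,336.223
Drummond Township: ($1,367,336.223 − $29,000) × 0.00294 = $1,338,336.223 × 0.00294 = $3,934.70849562
Dunlea ISD: $1,367,336.223 × 0.02209 = $30,204.45716607
City of Bellmead: $1,367,336.223 × 0.00256 = $3,500.38073088
Total = $37,639.54639257

$37,639.55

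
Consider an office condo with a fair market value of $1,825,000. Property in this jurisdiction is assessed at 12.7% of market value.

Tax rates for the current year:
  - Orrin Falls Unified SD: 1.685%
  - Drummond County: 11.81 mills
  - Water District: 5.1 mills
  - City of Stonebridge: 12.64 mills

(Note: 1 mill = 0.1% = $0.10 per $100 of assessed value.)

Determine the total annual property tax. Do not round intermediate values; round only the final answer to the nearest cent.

Assessed value = $1,825,000 × 0.127 = $231,775
Orrin Falls Unified SD: $231,775 × 0.01685 = $3,905.40875
Drummond County: $231,775 × 0.01181 = $2,737.26275
Water District: $231,775 × 0.0051 = $1,182.0525
City of Stonebridge: $231,775 × 0.01264 = $2,929.636
Total = $10,754.36

$10,754.36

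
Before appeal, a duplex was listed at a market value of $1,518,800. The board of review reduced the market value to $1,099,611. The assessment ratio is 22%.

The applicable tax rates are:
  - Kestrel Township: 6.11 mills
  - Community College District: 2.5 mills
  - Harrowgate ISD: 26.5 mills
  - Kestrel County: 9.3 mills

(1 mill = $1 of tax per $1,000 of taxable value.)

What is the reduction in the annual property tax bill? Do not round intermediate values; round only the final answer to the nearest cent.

$4,095.56

Old assessed value = $1,518,800 × 0.22 = $334,136
New assessed value = $1,099,611 × 0.22 = $241,914.42
Combined rate = 0.00611 + 0.0025 + 0.0265 + 0.0093 = 0.04441
Old tax = $334,136 × 0.04441 = $14,838.97976
New tax = $241,914.42 × 0.04441 = $10,743.4193922
Reduction = $14,838.97976 − $10,743.4193922 = $4,095.5603678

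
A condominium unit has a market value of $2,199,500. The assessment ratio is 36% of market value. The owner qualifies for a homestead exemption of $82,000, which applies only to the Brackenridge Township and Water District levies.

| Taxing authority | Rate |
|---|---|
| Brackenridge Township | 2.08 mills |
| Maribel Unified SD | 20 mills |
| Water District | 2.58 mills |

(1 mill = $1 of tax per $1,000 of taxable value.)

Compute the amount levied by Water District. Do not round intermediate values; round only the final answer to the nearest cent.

$1,831.34

Assessed value = $2,199,500 × 0.36 = $791,820
Water District taxable value = $791,820 − $82,000 = $709,820
Water District levy = $709,820 × 0.00258 = $1,831.3356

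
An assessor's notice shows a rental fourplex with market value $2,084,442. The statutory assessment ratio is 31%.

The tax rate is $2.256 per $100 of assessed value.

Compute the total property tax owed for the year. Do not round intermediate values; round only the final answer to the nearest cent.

$14,577.75

Assessed value = $2,084,442 × 0.31 = $646,177.02
Tax = $646,177.02 × 0.02256 = $14,577.7535712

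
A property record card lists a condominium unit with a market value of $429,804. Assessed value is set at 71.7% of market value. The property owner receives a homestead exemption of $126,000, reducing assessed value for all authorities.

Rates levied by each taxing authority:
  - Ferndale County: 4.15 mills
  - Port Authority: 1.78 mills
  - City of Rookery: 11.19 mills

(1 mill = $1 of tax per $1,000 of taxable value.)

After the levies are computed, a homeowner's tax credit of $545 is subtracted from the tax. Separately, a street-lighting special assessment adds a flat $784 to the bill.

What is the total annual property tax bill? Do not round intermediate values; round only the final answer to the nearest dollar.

Assessed value = $429,804 × 0.717 = $308,169.468
Taxable value = $308,169.468 − $126,000 = $182,169.468
Ferndale County: $182,169.468 × 0.00415 = $756.0032922
Port Authority: $182,169.468 × 0.00178 = $324.26165304
City of Rookery: $182,169.468 × 0.01119 = $2,038.47634692
Levies subtotal = $3,118.74129216
After credit = $3,118.74129216 − $545 = $2,573.74129216
Total = $2,573.74129216 + $784 = $3,357.74129216

$3,358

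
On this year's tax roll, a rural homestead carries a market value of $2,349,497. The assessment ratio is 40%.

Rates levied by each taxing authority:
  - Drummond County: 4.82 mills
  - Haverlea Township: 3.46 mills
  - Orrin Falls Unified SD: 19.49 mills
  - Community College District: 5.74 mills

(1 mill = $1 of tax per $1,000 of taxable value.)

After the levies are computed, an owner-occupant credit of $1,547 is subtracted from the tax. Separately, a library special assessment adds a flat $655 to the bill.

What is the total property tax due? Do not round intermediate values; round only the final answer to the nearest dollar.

$30,601

Assessed value = $2,349,497 × 0.4 = $939,798.8
Drummond County: $939,798.8 × 0.00482 = $4,529.830216
Haverlea Township: $939,798.8 × 0.00346 = $3,251.703848
Orrin Falls Unified SD: $939,798.8 × 0.01949 = $18,316.678612
Community College District: $939,798.8 × 0.00574 = $5,394.445112
Levies subtotal = $31,492.657788
After credit = $31,492.657788 − $1,547 = $29,945.657788
Total = $29,945.657788 + $655 = $30,600.657788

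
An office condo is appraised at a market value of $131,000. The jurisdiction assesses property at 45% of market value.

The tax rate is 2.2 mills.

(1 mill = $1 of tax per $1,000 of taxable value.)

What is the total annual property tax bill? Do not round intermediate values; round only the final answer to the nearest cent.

Assessed value = $131,000 × 0.45 = $58,950
Tax = $58,950 × 0.0022 = $129.69

$129.69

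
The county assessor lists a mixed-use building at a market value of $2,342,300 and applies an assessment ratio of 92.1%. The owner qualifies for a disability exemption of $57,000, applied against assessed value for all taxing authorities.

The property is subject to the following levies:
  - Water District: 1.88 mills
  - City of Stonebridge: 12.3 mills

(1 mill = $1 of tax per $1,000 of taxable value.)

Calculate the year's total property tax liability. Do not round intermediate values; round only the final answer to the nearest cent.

Assessed value = $2,342,300 × 0.921 = $2,157,258.3
Taxable value = $2,157,258.3 − $57,000 = $2,100,258.3
Water District: $2,100,258.3 × 0.00188 = $3,948.485604
City of Stonebridge: $2,100,258.3 × 0.0123 = $25,833.17709
Total = $3,948.485604 + $25,833.17709 = $29,781.662694

$29,781.66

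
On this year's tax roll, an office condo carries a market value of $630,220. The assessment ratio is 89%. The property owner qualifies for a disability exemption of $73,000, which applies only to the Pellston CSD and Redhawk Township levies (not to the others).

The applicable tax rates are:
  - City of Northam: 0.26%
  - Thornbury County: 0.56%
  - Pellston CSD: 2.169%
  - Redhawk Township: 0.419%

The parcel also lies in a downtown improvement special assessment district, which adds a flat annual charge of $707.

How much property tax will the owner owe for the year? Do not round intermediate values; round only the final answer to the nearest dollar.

$17,933

Assessed value = $630,220 × 0.89 = $560,895.8
City of Northam: $560,895.8 × 0.0026 = $1,458.32908
Thornbury County: $560,895.8 × 0.0056 = $3,141.01648
Pellston CSD: ($560,895.8 − $73,000) × 0.02169 = $487,895.8 × 0.02169 = $10,582.459902
Redhawk Township: ($560,895.8 − $73,000) × 0.00419 = $487,895.8 × 0.00419 = $2,044.283402
Levies subtotal = $17,226.088864
Total = $17,226.088864 + $707 = $17,933.088864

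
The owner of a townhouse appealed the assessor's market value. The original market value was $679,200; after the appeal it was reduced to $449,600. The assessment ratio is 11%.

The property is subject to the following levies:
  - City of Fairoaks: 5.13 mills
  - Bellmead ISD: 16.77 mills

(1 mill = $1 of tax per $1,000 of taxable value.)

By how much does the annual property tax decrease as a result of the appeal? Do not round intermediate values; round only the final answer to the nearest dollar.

Old assessed value = $679,200 × 0.11 = $74,712
New assessed value = $449,600 × 0.11 = $49,456
Combined rate = 0.00513 + 0.01677 = 0.0219
Old tax = $74,712 × 0.0219 = $1,636.1928
New tax = $49,456 × 0.0219 = $1,083.0864
Reduction = $1,636.1928 − $1,083.0864 = $553.1064

$553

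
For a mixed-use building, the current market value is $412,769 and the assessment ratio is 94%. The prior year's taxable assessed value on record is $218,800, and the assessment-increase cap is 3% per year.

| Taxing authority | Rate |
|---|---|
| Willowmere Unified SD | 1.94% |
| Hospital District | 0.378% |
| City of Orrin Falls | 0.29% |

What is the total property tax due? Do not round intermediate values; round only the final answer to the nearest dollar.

Uncapped assessed value = $412,769 × 0.94 = $388,002.86
Cap limit = $218,800 × 1.03 = $225,364
Taxable assessed value = min($388,002.86, $225,364) = $225,364 (cap binds)
Willowmere Unified SD: $225,364 × 0.0194 = $4,372.0616
Hospital District: $225,364 × 0.00378 = $851.87592
City of Orrin Falls: $225,364 × 0.0029 = $653.5556
Total = $5,877.49312

$5,877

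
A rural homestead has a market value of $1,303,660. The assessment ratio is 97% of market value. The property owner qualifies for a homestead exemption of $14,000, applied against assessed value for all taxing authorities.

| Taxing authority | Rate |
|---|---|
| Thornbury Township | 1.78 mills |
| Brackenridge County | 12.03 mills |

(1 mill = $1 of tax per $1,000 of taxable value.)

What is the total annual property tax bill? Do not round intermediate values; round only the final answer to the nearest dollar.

Assessed value = $1,303,660 × 0.97 = $1,264,550.2
Taxable value = $1,264,550.2 − $14,000 = $1,250,550.2
Thornbury Township: $1,250,550.2 × 0.00178 = $2,225.979356
Brackenridge County: $1,250,550.2 × 0.01203 = $15,044.118906
Total = $2,225.979356 + $15,044.118906 = $17,270.098262

$17,270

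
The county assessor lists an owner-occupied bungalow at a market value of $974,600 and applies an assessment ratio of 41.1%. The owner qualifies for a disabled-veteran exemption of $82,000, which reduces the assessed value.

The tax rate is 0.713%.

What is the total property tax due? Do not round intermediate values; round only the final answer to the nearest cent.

$2,271.34

Assessed value = $974,600 × 0.411 = $400,560.6
Taxable value = $400,560.6 − $82,000 = $318,560.6
Tax = $318,560.6 × 0.00713 = $2,271.337078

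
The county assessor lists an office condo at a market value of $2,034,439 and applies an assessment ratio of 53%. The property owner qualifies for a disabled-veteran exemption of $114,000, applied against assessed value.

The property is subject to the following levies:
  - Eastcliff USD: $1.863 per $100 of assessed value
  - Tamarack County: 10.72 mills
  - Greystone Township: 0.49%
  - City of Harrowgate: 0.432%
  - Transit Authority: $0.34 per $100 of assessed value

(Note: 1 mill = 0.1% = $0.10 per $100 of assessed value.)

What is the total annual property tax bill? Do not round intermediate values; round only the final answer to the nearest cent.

$40,469.68

Assessed value = $2,034,439 × 0.53 = $1,078,252.67
Taxable value = $1,078,252.67 − $114,000 = $964,252.67
Eastcliff USD: $964,252.67 × 0.01863 = $17,964.0272421
Tamarack County: $964,252.67 × 0.01072 = $10,336.7886224
Greystone Township: $964,252.67 × 0.0049 = $4,724.838083
City of Harrowgate: $964,252.67 × 0.00432 = $4,165.5715344
Transit Authority: $964,252.67 × 0.0034 = $3,278.459078
Total = $40,469.6845599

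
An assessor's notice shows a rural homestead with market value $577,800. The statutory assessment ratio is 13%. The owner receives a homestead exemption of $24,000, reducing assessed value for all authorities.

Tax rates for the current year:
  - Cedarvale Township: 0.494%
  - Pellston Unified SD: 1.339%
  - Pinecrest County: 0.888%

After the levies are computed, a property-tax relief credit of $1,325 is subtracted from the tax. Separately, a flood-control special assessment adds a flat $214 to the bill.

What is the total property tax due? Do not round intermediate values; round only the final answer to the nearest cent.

Assessed value = $577,800 × 0.13 = $75,114
Taxable value = $75,114 − $24,000 = $51,114
Cedarvale Township: $51,114 × 0.00494 = $252.50316
Pellston Unified SD: $51,114 × 0.01339 = $684.41646
Pinecrest County: $51,114 × 0.00888 = $453.89232
Levies subtotal = $1,390.81194
After credit = $1,390.81194 − $1,325 = $65.81194
Total = $65.81194 + $214 = $279.81194

$279.81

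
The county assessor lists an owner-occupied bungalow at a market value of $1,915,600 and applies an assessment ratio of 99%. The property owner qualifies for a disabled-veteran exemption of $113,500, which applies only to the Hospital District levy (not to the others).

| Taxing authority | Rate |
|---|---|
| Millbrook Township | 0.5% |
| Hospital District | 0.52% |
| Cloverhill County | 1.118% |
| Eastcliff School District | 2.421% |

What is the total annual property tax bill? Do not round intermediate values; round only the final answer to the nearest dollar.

$85,869

Assessed value = $1,915,600 × 0.99 = $1,896,444
Millbrook Township: $1,896,444 × 0.005 = $9,482.22
Hospital District: ($1,896,444 − $113,500) × 0.0052 = $1,782,944 × 0.0052 = $9,271.3088
Cloverhill County: $1,896,444 × 0.01118 = $21,202.24392
Eastcliff School District: $1,896,444 × 0.02421 = $45,912.90924
Total = $85,868.68196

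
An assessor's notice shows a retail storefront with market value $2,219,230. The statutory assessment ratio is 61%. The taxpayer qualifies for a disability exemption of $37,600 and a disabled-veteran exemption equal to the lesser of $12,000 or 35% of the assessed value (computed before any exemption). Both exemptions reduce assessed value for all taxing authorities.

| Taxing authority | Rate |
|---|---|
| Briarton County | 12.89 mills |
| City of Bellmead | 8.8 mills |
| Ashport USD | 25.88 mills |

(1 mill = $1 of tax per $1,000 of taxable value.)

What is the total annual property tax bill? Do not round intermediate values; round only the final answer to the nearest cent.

Assessed value = $2,219,230 × 0.61 = $1,353,730.3
Disabled-veteran exemption = min($12,000, 35% × $1,353,730.3) = min($12,000, $473,805.605) = $12,000 (dollar cap binds)
Taxable value = $1,353,730.3 − $37,600 − $12,000 = $1,304,130.3
Briarton County: $1,304,130.3 × 0.01289 = $16,810.239567
City of Bellmead: $1,304,130.3 × 0.0088 = $11,476.34664
Ashport USD: $1,304,130.3 × 0.02588 = $33,750.892164
Total = $62,037.478371

$62,037.48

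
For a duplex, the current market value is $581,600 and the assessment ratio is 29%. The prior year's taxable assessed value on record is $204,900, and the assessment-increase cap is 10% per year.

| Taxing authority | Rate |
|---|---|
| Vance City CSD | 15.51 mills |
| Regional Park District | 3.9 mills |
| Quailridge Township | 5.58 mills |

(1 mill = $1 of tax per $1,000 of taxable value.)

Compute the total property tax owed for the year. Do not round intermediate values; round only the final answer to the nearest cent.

$4,214.91

Uncapped assessed value = $581,600 × 0.29 = $168,664
Cap limit = $204,900 × 1.1 = $225,390
Taxable assessed value = min($168,664, $225,390) = $168,664 (cap does not bind)
Vance City CSD: $168,664 × 0.01551 = $2,615.97864
Regional Park District: $168,664 × 0.0039 = $657.7896
Quailridge Township: $168,664 × 0.00558 = $941.14512
Total = $4,214.91336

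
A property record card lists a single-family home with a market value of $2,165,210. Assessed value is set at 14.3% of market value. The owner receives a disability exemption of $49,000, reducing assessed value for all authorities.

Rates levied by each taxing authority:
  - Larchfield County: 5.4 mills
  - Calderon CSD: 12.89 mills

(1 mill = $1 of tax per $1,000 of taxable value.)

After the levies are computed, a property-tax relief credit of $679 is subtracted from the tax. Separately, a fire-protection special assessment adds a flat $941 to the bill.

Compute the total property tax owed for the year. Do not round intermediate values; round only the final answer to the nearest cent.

Assessed value = $2,165,210 × 0.143 = $309,625.03
Taxable value = $309,625.03 − $49,000 = $260,625.03
Larchfield County: $260,625.03 × 0.0054 = $1,407.375162
Calderon CSD: $260,625.03 × 0.01289 = $3,359.4566367
Levies subtotal = $4,766.8317987
After credit = $4,766.8317987 − $679 = $4,087.8317987
Total = $4,087.8317987 + $941 = $5,028.8317987

$5,028.83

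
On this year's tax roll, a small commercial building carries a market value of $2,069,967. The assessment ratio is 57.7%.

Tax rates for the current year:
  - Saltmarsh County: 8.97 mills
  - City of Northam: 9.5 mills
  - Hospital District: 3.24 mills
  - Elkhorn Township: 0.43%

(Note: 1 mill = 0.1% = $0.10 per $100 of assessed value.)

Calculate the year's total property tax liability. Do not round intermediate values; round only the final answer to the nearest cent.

$31,065.59

Assessed value = $2,069,967 × 0.577 = $1,194,370.959
Saltmarsh County: $1,194,370.959 × 0.00897 = $10,713.50750223
City of Northam: $1,194,370.959 × 0.0095 = $11,346.5241105
Hospital District: $1,194,370.959 × 0.00324 = $3,869.76190716
Elkhorn Township: $1,194,370.959 × 0.0043 = $5,135.7951237
Total = $31,065.58864359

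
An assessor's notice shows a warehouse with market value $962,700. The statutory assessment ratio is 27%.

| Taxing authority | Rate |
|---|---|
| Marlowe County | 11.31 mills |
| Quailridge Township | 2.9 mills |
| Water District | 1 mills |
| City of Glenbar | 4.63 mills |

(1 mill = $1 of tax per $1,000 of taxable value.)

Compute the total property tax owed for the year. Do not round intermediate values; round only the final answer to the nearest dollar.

$5,157

Assessed value = $962,700 × 0.27 = $259,929
Marlowe County: $259,929 × 0.01131 = $2,939.79699
Quailridge Township: $259,929 × 0.0029 = $753.7941
Water District: $259,929 × 0.001 = $259.929
City of Glenbar: $259,929 × 0.00463 = $1,203.47127
Total = $2,939.79699 + $753.7941 + $259.929 + $1,203.47127 = $5,156.99136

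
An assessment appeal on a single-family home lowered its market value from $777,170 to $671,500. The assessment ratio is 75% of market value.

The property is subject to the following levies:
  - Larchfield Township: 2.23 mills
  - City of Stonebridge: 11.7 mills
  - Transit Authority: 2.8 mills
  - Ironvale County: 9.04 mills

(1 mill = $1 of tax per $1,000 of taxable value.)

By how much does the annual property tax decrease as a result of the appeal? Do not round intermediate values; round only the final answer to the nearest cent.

Old assessed value = $777,170 × 0.75 = $582,877.5
New assessed value = $671,500 × 0.75 = $503,625
Combined rate = 0.00223 + 0.0117 + 0.0028 + 0.00904 = 0.02577
Old tax = $582,877.5 × 0.02577 = $15,020.753175
New tax = $503,625 × 0.02577 = $12,978.41625
Reduction = $15,020.753175 − $12,978.41625 = $2,042.336925

$2,042.34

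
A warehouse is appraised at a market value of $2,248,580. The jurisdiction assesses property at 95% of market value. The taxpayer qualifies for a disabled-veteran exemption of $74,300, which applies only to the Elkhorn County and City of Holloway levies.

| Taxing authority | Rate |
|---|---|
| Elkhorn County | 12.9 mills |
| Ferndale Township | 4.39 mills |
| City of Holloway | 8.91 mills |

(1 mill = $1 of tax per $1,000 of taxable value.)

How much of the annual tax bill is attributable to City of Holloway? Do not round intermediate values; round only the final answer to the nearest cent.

$18,371.09

Assessed value = $2,248,580 × 0.95 = $2,136,151
City of Holloway taxable value = $2,136,151 − $74,300 = $2,061,851
City of Holloway levy = $2,061,851 × 0.00891 = $18,371.09241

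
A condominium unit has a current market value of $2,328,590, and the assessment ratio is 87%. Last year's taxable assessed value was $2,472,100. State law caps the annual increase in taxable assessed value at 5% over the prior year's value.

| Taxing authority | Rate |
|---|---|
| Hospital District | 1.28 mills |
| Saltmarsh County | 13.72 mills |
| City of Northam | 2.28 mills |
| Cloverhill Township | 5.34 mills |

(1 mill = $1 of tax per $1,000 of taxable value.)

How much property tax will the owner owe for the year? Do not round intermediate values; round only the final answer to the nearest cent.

Uncapped assessed value = $2,328,590 × 0.87 = $2,025,873.3
Cap limit = $2,472,100 × 1.05 = $2,595,705
Taxable assessed value = min($2,025,873.3, $2,595,705) = $2,025,873.3 (cap does not bind)
Hospital District: $2,025,873.3 × 0.00128 = $2,593.117824
Saltmarsh County: $2,025,873.3 × 0.01372 = $27,794.981676
City of Northam: $2,025,873.3 × 0.00228 = $4,618.991124
Cloverhill Township: $2,025,873.3 × 0.00534 = $10,818.163422
Total = $45,825.254046

$45,825.25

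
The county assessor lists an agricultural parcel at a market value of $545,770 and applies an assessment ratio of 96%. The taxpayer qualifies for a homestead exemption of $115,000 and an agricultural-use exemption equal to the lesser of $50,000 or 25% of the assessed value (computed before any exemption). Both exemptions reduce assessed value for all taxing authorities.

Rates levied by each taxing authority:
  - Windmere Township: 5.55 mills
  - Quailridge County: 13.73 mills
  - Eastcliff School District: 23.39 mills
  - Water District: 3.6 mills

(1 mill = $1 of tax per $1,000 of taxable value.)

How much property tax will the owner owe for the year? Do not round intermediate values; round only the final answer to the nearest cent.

Assessed value = $545,770 × 0.96 = $523,939.2
Agricultural-use exemption = min($50,000, 25% × $523,939.2) = min($50,000, $130,984.8) = $50,000 (dollar cap binds)
Taxable value = $523,939.2 − $115,000 − $50,000 = $358,939.2
Windmere Township: $358,939.2 × 0.00555 = $1,992.11256
Quailridge County: $358,939.2 × 0.01373 = $4,928.235216
Eastcliff School District: $358,939.2 × 0.02339 = $8,395.587888
Water District: $358,939.2 × 0.0036 = $1,292.18112
Total = $16,608.116784

$16,608.12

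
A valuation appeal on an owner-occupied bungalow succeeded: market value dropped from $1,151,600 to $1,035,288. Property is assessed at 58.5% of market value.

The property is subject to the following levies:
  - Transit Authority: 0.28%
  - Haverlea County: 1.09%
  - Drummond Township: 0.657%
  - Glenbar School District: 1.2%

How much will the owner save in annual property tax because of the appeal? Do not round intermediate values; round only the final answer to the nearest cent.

$2,195.73

Old assessed value = $1,151,600 × 0.585 = $673,686
New assessed value = $1,035,288 × 0.585 = $605,643.48
Combined rate = 0.0028 + 0.0109 + 0.00657 + 0.012 = 0.03227
Old tax = $673,686 × 0.03227 = $21,739.84722
New tax = $605,643.48 × 0.03227 = $19,544.1150996
Reduction = $21,739.84722 − $19,544.1150996 = $2,195.7321204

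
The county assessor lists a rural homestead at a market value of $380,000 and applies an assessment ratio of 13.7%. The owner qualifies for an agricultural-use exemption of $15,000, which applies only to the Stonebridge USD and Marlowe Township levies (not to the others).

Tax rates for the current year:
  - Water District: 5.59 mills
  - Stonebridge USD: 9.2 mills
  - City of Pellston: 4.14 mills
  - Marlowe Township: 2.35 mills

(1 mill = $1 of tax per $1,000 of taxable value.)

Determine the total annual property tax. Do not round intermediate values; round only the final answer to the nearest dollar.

$935

Assessed value = $380,000 × 0.137 = $52,060
Water District: $52,060 × 0.00559 = $291.0154
Stonebridge USD: ($52,060 − $15,000) × 0.0092 = $37,060 × 0.0092 = $340.952
City of Pellston: $52,060 × 0.00414 = $215.5284
Marlowe Township: ($52,060 − $15,000) × 0.00235 = $37,060 × 0.00235 = $87.091
Total = $934.5868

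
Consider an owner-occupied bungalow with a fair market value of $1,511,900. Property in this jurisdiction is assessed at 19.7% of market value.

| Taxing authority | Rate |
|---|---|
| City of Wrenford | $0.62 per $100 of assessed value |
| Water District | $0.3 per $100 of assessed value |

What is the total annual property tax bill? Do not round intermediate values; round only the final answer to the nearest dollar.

$2,740

Assessed value = $1,511,900 × 0.197 = $297,844.3
City of Wrenford: $297,844.3 × 0.0062 = $1,846.63466
Water District: $297,844.3 × 0.003 = $893.5329
Total = $1,846.63466 + $893.5329 = $2,740.16756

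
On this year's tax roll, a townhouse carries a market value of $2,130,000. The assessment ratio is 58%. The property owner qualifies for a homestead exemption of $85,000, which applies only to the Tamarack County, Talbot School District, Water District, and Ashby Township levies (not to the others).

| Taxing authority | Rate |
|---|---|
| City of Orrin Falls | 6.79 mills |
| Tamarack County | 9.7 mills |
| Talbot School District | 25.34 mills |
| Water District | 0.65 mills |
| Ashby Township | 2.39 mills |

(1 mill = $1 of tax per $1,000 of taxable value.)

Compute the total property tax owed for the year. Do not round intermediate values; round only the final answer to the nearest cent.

$52,195.60

Assessed value = $2,130,000 × 0.58 = $1,235,400
City of Orrin Falls: $1,235,400 × 0.00679 = $8,388.366
Tamarack County: ($1,235,400 − $85,000) × 0.0097 = $1,150,400 × 0.0097 = $11,158.88
Talbot School District: ($1,235,400 − $85,000) × 0.02534 = $1,150,400 × 0.02534 = $29,151.136
Water District: ($1,235,400 − $85,000) × 0.00065 = $1,150,400 × 0.00065 = $747.76
Ashby Township: ($1,235,400 − $85,000) × 0.00239 = $1,150,400 × 0.00239 = $2,749.456
Total = $52,195.598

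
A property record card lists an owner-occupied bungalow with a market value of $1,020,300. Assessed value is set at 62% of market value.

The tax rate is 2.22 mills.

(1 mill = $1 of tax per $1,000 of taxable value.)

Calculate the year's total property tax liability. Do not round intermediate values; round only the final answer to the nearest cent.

$1,404.34

Assessed value = $1,020,300 × 0.62 = $632,586
Tax = $632,586 × 0.00222 = $1,404.34092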